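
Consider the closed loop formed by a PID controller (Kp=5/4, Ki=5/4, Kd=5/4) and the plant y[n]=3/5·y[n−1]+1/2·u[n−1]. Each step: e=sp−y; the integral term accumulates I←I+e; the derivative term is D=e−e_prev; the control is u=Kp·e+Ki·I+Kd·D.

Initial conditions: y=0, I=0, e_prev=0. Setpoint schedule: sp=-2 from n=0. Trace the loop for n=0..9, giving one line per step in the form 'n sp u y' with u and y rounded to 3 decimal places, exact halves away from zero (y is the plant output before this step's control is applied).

0 -2 -7.500 0.000
1 -2 6.563 -3.750
2 -2 -13.867 1.031
3 -2 15.868 -6.315
4 -2 -27.146 4.145
5 -2 35.364 -11.086
6 -2 -55.254 11.030
7 -2 76.250 -21.009
8 -2 -114.520 25.520
9 -2 162.246 -41.948

(exact arithmetic carried between steps; '≈' marks a value shown rounded to 6 d.p. or computed from one; I and e_prev carry over from the previous line; the table rounds u and y to 3 d.p., halves away from zero)
n=0: y=0, sp=-2, e=sp−y=-2; I=-2, D=e−e_prev=-2; u=5/4·(-2)+5/4·(-2)+5/4·(-2)=-7.5; next y=3/5·0+1/2·(-7.5)=-3.75
n=1: y=-3.75, sp=-2, e=sp−y=1.75; I=-0.25, D=e−e_prev=3.75; u=5/4·1.75+5/4·(-0.25)+5/4·3.75=6.5625; next y=3/5·(-3.75)+1/2·6.5625=1.03125
n=2: y=1.03125, sp=-2, e=sp−y=-3.03125; I=-3.28125, D=e−e_prev=-4.78125; u=5/4·(-3.03125)+5/4·(-3.28125)+5/4·(-4.78125)≈-13.867188; next y=3/5·1.03125+1/2·(-13.867188)≈-6.314844
n=3: y≈-6.314844, sp=-2, e=sp−y≈4.314844; I≈1.033594, D=e−e_prev≈7.346094; u=5/4·4.314844+5/4·1.033594+5/4·7.346094≈15.868164; next y=3/5·(-6.314844)+1/2·15.868164≈4.145176
n=4: y≈4.145176, sp=-2, e=sp−y≈-6.145176; I≈-5.111582, D=e−e_prev≈-10.460020; u=5/4·(-6.145176)+5/4·(-5.111582)+5/4·(-10.460020)≈-27.145972; next y=3/5·4.145176+1/2·(-27.145972)≈-11.085880
n=5: y≈-11.085880, sp=-2, e=sp−y≈9.085880; I≈3.974298, D=e−e_prev≈15.231056; u=5/4·9.085880+5/4·3.974298+5/4·15.231056≈35.364044; next y=3/5·(-11.085880)+1/2·35.364044≈11.030494
n=6: y≈11.030494, sp=-2, e=sp−y≈-13.030494; I≈-9.056195, D=e−e_prev≈-22.116374; u=5/4·(-13.030494)+5/4·(-9.056195)+5/4·(-22.116374)≈-55.253828; next y=3/5·11.030494+1/2·(-55.253828)≈-21.008618
n=7: y≈-21.008618, sp=-2, e=sp−y≈19.008618; I≈9.952423, D=e−e_prev≈32.039112; u=5/4·19.008618+5/4·9.952423+5/4·32.039112≈76.250191; next y=3/5·(-21.008618)+1/2·76.250191≈25.519924
n=8: y≈25.519924, sp=-2, e=sp−y≈-27.519924; I≈-17.567502, D=e−e_prev≈-46.528543; u=5/4·(-27.519924)+5/4·(-17.567502)+5/4·(-46.528543)≈-114.519961; next y=3/5·25.519924+1/2·(-114.519961)≈-41.948026
n=9: y≈-41.948026, sp=-2, e=sp−y≈39.948026; I≈22.380524, D=e−e_prev≈67.467950; u=5/4·39.948026+5/4·22.380524+5/4·67.467950≈162.245625; next y=3/5·(-41.948026)+1/2·162.245625≈55.953997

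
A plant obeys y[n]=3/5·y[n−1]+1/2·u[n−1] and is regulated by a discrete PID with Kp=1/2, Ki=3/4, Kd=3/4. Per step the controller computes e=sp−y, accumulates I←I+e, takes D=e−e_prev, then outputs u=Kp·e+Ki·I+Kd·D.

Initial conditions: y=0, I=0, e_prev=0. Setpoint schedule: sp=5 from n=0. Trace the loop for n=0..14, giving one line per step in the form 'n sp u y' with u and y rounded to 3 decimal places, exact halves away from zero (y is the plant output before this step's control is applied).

(exact arithmetic carried between steps; '≈' marks a value shown rounded to 6 d.p. or computed from one; I and e_prev carry over from the previous line; the table rounds u and y to 3 d.p., halves away from zero)
n=0: y=0, sp=5, e=sp−y=5; I=5, D=e−e_prev=5; u=1/2·5+3/4·5+3/4·5=10; next y=3/5·0+1/2·10=5
n=1: y=5, sp=5, e=sp−y=0; I=5, D=e−e_prev=-5; u=1/2·0+3/4·5+3/4·(-5)=0; next y=3/5·5+1/2·0=3
n=2: y=3, sp=5, e=sp−y=2; I=7, D=e−e_prev=2; u=1/2·2+3/4·7+3/4·2=7.75; next y=3/5·3+1/2·7.75=5.675
n=3: y=5.675, sp=5, e=sp−y=-0.675; I=6.325, D=e−e_prev=-2.675; u=1/2·(-0.675)+3/4·6.325+3/4·(-2.675)=2.4; next y=3/5·5.675+1/2·2.4=4.605
n=4: y=4.605, sp=5, e=sp−y=0.395; I=6.72, D=e−e_prev=1.07; u=1/2·0.395+3/4·6.72+3/4·1.07=6.04; next y=3/5·4.605+1/2·6.04=5.783
n=5: y=5.783, sp=5, e=sp−y=-0.783; I=5.937, D=e−e_prev=-1.178; u=1/2·(-0.783)+3/4·5.937+3/4·(-1.178)=3.17775; next y=3/5·5.783+1/2·3.17775=5.058675
n=6: y=5.058675, sp=5, e=sp−y=-0.058675; I=5.878325, D=e−e_prev=0.724325; u=1/2·(-0.058675)+3/4·5.878325+3/4·0.724325=4.92265; next y=3/5·5.058675+1/2·4.92265=5.49653
n=7: y=5.49653, sp=5, e=sp−y=-0.49653; I=5.381795, D=e−e_prev=-0.437855; u=1/2·(-0.49653)+3/4·5.381795+3/4·(-0.437855)=3.45969; next y=3/5·5.49653+1/2·3.45969=5.027763
n=8: y=5.027763, sp=5, e=sp−y=-0.027763; I=5.354032, D=e−e_prev=0.468767; u=1/2·(-0.027763)+3/4·5.354032+3/4·0.468767≈4.353218; next y=3/5·5.027763+1/2·4.353218≈5.193267
n=9: y≈5.193267, sp=5, e=sp−y≈-0.193267; I≈5.160765, D=e−e_prev≈-0.165504; u=1/2·(-0.193267)+3/4·5.160765+3/4·(-0.165504)≈3.649813; next y=3/5·5.193267+1/2·3.649813≈4.940866
n=10: y≈4.940866, sp=5, e=sp−y≈0.059134; I≈5.219899, D=e−e_prev≈0.252400; u=1/2·0.059134+3/4·5.219899+3/4·0.252400≈4.133791; next y=3/5·4.940866+1/2·4.133791≈5.031415
n=11: y≈5.031415, sp=5, e=sp−y≈-0.031415; I≈5.188483, D=e−e_prev≈-0.090549; u=1/2·(-0.031415)+3/4·5.188483+3/4·(-0.090549)≈3.807743; next y=3/5·5.031415+1/2·3.807743≈4.922721
n=12: y≈4.922721, sp=5, e=sp−y≈0.077279; I≈5.265763, D=e−e_prev≈0.108695; u=1/2·0.077279+3/4·5.265763+3/4·0.108695≈4.069482; next y=3/5·4.922721+1/2·4.069482≈4.988374
n=13: y≈4.988374, sp=5, e=sp−y≈0.011626; I≈5.277389, D=e−e_prev≈-0.065653; u=1/2·0.011626+3/4·5.277389+3/4·(-0.065653)≈3.914615; next y=3/5·4.988374+1/2·3.914615≈4.950332
n=14: y≈4.950332, sp=5, e=sp−y≈0.049668; I≈5.327057, D=e−e_prev≈0.038042; u=1/2·0.049668+3/4·5.327057+3/4·0.038042≈4.048658; next y=3/5·4.950332+1/2·4.048658≈4.994528

0 5 10.000 0.000
1 5 0.000 5.000
2 5 7.750 3.000
3 5 2.400 5.675
4 5 6.040 4.605
5 5 3.178 5.783
6 5 4.923 5.059
7 5 3.460 5.497
8 5 4.353 5.028
9 5 3.650 5.193
10 5 4.134 4.941
11 5 3.808 5.031
12 5 4.069 4.923
13 5 3.915 4.988
14 5 4.049 4.950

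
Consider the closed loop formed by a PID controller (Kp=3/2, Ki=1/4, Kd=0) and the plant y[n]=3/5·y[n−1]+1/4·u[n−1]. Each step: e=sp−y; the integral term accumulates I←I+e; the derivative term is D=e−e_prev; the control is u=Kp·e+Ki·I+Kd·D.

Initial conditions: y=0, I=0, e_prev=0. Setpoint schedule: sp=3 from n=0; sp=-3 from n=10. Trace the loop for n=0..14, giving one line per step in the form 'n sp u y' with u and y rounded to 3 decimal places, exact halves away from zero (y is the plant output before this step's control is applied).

(exact arithmetic carried between steps; '≈' marks a value shown rounded to 6 d.p. or computed from one; I and e_prev carry over from the previous line; the table rounds u and y to 3 d.p., halves away from zero)
n=0: y=0, sp=3, e=sp−y=3; I=3, D=e−e_prev=3; u=3/2·3+1/4·3+0·3=5.25; next y=3/5·0+1/4·5.25=1.3125
n=1: y=1.3125, sp=3, e=sp−y=1.6875; I=4.6875, D=e−e_prev=-1.3125; u=3/2·1.6875+1/4·4.6875+0·(-1.3125)=3.703125; next y=3/5·1.3125+1/4·3.703125≈1.713281
n=2: y≈1.713281, sp=3, e=sp−y≈1.286719; I≈5.974219, D=e−e_prev≈-0.400781; u=3/2·1.286719+1/4·5.974219+0·(-0.400781)≈3.423633; next y=3/5·1.713281+1/4·3.423633≈1.883877
n=3: y≈1.883877, sp=3, e=sp−y≈1.116123; I≈7.090342, D=e−e_prev≈-0.170596; u=3/2·1.116123+1/4·7.090342+0·(-0.170596)≈3.446770; next y=3/5·1.883877+1/4·3.446770≈1.992019
n=4: y≈1.992019, sp=3, e=sp−y≈1.007981; I≈8.098323, D=e−e_prev≈-0.108142; u=3/2·1.007981+1/4·8.098323+0·(-0.108142)≈3.536553; next y=3/5·1.992019+1/4·3.536553≈2.079349
n=5: y≈2.079349, sp=3, e=sp−y≈0.920651; I≈9.018974, D=e−e_prev≈-0.087331; u=3/2·0.920651+1/4·9.018974+0·(-0.087331)≈3.635719; next y=3/5·2.079349+1/4·3.635719≈2.156539
n=6: y≈2.156539, sp=3, e=sp−y≈0.843461; I≈9.862434, D=e−e_prev≈-0.077190; u=3/2·0.843461+1/4·9.862434+0·(-0.077190)≈3.730799; next y=3/5·2.156539+1/4·3.730799≈2.226624
n=7: y≈2.226624, sp=3, e=sp−y≈0.773376; I≈10.635811, D=e−e_prev≈-0.070084; u=3/2·0.773376+1/4·10.635811+0·(-0.070084)≈3.819017; next y=3/5·2.226624+1/4·3.819017≈2.290728
n=8: y≈2.290728, sp=3, e=sp−y≈0.709272; I≈11.345082, D=e−e_prev≈-0.064105; u=3/2·0.709272+1/4·11.345082+0·(-0.064105)≈3.900178; next y=3/5·2.290728+1/4·3.900178≈2.349482
n=9: y≈2.349482, sp=3, e=sp−y≈0.650518; I≈11.995601, D=e−e_prev≈-0.058753; u=3/2·0.650518+1/4·11.995601+0·(-0.058753)≈3.974678; next y=3/5·2.349482+1/4·3.974678≈2.403358
n=10: y≈2.403358, sp=-3, e=sp−y≈-5.403358; I≈6.592242, D=e−e_prev≈-6.053877; u=3/2·(-5.403358)+1/4·6.592242+0·(-6.053877)≈-6.456977; next y=3/5·2.403358+1/4·(-6.456977)≈-0.172229
n=11: y≈-0.172229, sp=-3, e=sp−y≈-2.827771; I≈3.764472, D=e−e_prev≈2.575588; u=3/2·(-2.827771)+1/4·3.764472+0·2.575588≈-3.300538; next y=3/5·(-0.172229)+1/4·(-3.300538)≈-0.928472
n=12: y≈-0.928472, sp=-3, e=sp−y≈-2.071528; I≈1.692944, D=e−e_prev≈0.756243; u=3/2·(-2.071528)+1/4·1.692944+0·0.756243≈-2.684056; next y=3/5·(-0.928472)+1/4·(-2.684056)≈-1.228097
n=13: y≈-1.228097, sp=-3, e=sp−y≈-1.771903; I≈-0.078959, D=e−e_prev≈0.299625; u=3/2·(-1.771903)+1/4·(-0.078959)+0·0.299625≈-2.677594; next y=3/5·(-1.228097)+1/4·(-2.677594)≈-1.406257
n=14: y≈-1.406257, sp=-3, e=sp−y≈-1.593743; I≈-1.672702, D=e−e_prev≈0.178160; u=3/2·(-1.593743)+1/4·(-1.672702)+0·0.178160≈-2.808790; next y=3/5·(-1.406257)+1/4·(-2.808790)≈-1.545952

0 3 5.250 0.000
1 3 3.703 1.313
2 3 3.424 1.713
3 3 3.447 1.884
4 3 3.537 1.992
5 3 3.636 2.079
6 3 3.731 2.157
7 3 3.819 2.227
8 3 3.900 2.291
9 3 3.975 2.349
10 -3 -6.457 2.403
11 -3 -3.301 -0.172
12 -3 -2.684 -0.928
13 -3 -2.678 -1.228
14 -3 -2.809 -1.406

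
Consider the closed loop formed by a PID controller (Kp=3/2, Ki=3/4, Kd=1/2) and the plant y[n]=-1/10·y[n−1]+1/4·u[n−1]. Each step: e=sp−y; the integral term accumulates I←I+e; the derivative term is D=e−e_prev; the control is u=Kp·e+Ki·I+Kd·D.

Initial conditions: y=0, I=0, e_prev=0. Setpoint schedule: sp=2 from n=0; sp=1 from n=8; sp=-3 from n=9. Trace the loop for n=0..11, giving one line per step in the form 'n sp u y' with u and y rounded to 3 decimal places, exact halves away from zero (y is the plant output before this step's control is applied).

0 2 5.500 0.000
1 2 2.219 1.375
2 2 6.009 0.417
3 2 3.848 1.461
4 2 6.547 0.816
5 2 5.080 1.555
6 2 6.995 1.114
7 2 6.001 1.637
8 1 4.612 1.337
9 -3 -5.419 1.019
10 -3 0.217 -1.457
11 -3 -6.734 0.200

(exact arithmetic carried between steps; '≈' marks a value shown rounded to 6 d.p. or computed from one; I and e_prev carry over from the previous line; the table rounds u and y to 3 d.p., halves away from zero)
n=0: y=0, sp=2, e=sp−y=2; I=2, D=e−e_prev=2; u=3/2·2+3/4·2+1/2·2=5.5; next y=-1/10·0+1/4·5.5=1.375
n=1: y=1.375, sp=2, e=sp−y=0.625; I=2.625, D=e−e_prev=-1.375; u=3/2·0.625+3/4·2.625+1/2·(-1.375)=2.21875; next y=-1/10·1.375+1/4·2.21875≈0.417188
n=2: y≈0.417188, sp=2, e=sp−y≈1.582813; I≈4.207813, D=e−e_prev≈0.957813; u=3/2·1.582813+3/4·4.207813+1/2·0.957813≈6.008984; next y=-1/10·0.417188+1/4·6.008984≈1.460527
n=3: y≈1.460527, sp=2, e=sp−y≈0.539473; I≈4.747285, D=e−e_prev≈-1.043340; u=3/2·0.539473+3/4·4.747285+1/2·(-1.043340)≈3.848003; next y=-1/10·1.460527+1/4·3.848003≈0.815948
n=4: y≈0.815948, sp=2, e=sp−y≈1.184052; I≈5.931337, D=e−e_prev≈0.644579; u=3/2·1.184052+3/4·5.931337+1/2·0.644579≈6.546871; next y=-1/10·0.815948+1/4·6.546871≈1.555123
n=5: y≈1.555123, sp=2, e=sp−y≈0.444877; I≈6.376214, D=e−e_prev≈-0.739175; u=3/2·0.444877+3/4·6.376214+1/2·(-0.739175)≈5.079889; next y=-1/10·1.555123+1/4·5.079889≈1.114460
n=6: y≈1.114460, sp=2, e=sp−y≈0.885540; I≈7.261754, D=e−e_prev≈0.440663; u=3/2·0.885540+3/4·7.261754+1/2·0.440663≈6.994957; next y=-1/10·1.114460+1/4·6.994957≈1.637293
n=7: y≈1.637293, sp=2, e=sp−y≈0.362707; I≈7.624461, D=e−e_prev≈-0.522833; u=3/2·0.362707+3/4·7.624461+1/2·(-0.522833)≈6.000989; next y=-1/10·1.637293+1/4·6.000989≈1.336518
n=8: y≈1.336518, sp=1, e=sp−y≈-0.336518; I≈7.287943, D=e−e_prev≈-0.699225; u=3/2·(-0.336518)+3/4·7.287943+1/2·(-0.699225)≈4.611568; next y=-1/10·1.336518+1/4·4.611568≈1.019240
n=9: y≈1.019240, sp=-3, e=sp−y≈-4.019240; I≈3.268703, D=e−e_prev≈-3.682722; u=3/2·(-4.019240)+3/4·3.268703+1/2·(-3.682722)≈-5.418694; next y=-1/10·1.019240+1/4·(-5.418694)≈-1.456598
n=10: y≈-1.456598, sp=-3, e=sp−y≈-1.543402; I≈1.725300, D=e−e_prev≈2.475838; u=3/2·(-1.543402)+3/4·1.725300+1/2·2.475838≈0.216791; next y=-1/10·(-1.456598)+1/4·0.216791≈0.199857
n=11: y≈0.199857, sp=-3, e=sp−y≈-3.199857; I≈-1.474557, D=e−e_prev≈-1.656455; u=3/2·(-3.199857)+3/4·(-1.474557)+1/2·(-1.656455)≈-6.733931; next y=-1/10·0.199857+1/4·(-6.733931)≈-1.703469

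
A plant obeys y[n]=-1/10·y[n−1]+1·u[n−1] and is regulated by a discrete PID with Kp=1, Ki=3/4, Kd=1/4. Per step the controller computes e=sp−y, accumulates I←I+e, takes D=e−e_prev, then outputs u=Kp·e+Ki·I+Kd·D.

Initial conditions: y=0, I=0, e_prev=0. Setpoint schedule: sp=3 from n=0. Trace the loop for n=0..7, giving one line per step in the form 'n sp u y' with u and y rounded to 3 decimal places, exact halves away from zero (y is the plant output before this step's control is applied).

(exact arithmetic carried between steps; '≈' marks a value shown rounded to 6 d.p. or computed from one; I and e_prev carry over from the previous line; the table rounds u and y to 3 d.p., halves away from zero)
n=0: y=0, sp=3, e=sp−y=3; I=3, D=e−e_prev=3; u=1·3+3/4·3+1/4·3=6; next y=-1/10·0+1·6=6
n=1: y=6, sp=3, e=sp−y=-3; I=0, D=e−e_prev=-6; u=1·(-3)+3/4·0+1/4·(-6)=-4.5; next y=-1/10·6+1·(-4.5)=-5.1
n=2: y=-5.1, sp=3, e=sp−y=8.1; I=8.1, D=e−e_prev=11.1; u=1·8.1+3/4·8.1+1/4·11.1=16.95; next y=-1/10·(-5.1)+1·16.95=17.46
n=3: y=17.46, sp=3, e=sp−y=-14.46; I=-6.36, D=e−e_prev=-22.56; u=1·(-14.46)+3/4·(-6.36)+1/4·(-22.56)=-24.87; next y=-1/10·17.46+1·(-24.87)=-26.616
n=4: y=-26.616, sp=3, e=sp−y=29.616; I=23.256, D=e−e_prev=44.076; u=1·29.616+3/4·23.256+1/4·44.076=58.077; next y=-1/10·(-26.616)+1·58.077=60.7386
n=5: y=60.7386, sp=3, e=sp−y=-57.7386; I=-34.4826, D=e−e_prev=-87.3546; u=1·(-57.7386)+3/4·(-34.4826)+1/4·(-87.3546)=-105.4392; next y=-1/10·60.7386+1·(-105.4392)=-111.51306
n=6: y=-111.51306, sp=3, e=sp−y=114.51306; I=80.03046, D=e−e_prev=172.25166; u=1·114.51306+3/4·80.03046+1/4·172.25166=217.59882; next y=-1/10·(-111.51306)+1·217.59882=228.750126
n=7: y=228.750126, sp=3, e=sp−y=-225.750126; I=-145.719666, D=e−e_prev=-340.263186; u=1·(-225.750126)+3/4·(-145.719666)+1/4·(-340.263186)=-420.105672; next y=-1/10·228.750126+1·(-420.105672)≈-442.980685

0 3 6.000 0.000
1 3 -4.500 6.000
2 3 16.950 -5.100
3 3 -24.870 17.460
4 3 58.077 -26.616
5 3 -105.439 60.739
6 3 217.599 -111.513
7 3 -420.106 228.750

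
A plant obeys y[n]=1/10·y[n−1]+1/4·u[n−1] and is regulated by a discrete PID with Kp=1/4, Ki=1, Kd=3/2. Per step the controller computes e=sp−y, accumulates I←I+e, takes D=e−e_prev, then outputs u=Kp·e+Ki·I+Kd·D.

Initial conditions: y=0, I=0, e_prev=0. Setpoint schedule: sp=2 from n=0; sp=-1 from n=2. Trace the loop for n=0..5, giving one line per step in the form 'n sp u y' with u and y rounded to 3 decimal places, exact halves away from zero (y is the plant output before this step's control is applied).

0 2 5.500 0.000
1 2 0.719 1.375
2 -1 -1.935 0.317
3 -1 1.777 -0.452
4 -1 -2.265 0.399
5 -1 0.157 -0.526

(exact arithmetic carried between steps; '≈' marks a value shown rounded to 6 d.p. or computed from one; I and e_prev carry over from the previous line; the table rounds u and y to 3 d.p., halves away from zero)
n=0: y=0, sp=2, e=sp−y=2; I=2, D=e−e_prev=2; u=1/4·2+1·2+3/2·2=5.5; next y=1/10·0+1/4·5.5=1.375
n=1: y=1.375, sp=2, e=sp−y=0.625; I=2.625, D=e−e_prev=-1.375; u=1/4·0.625+1·2.625+3/2·(-1.375)=0.71875; next y=1/10·1.375+1/4·0.71875≈0.317188
n=2: y≈0.317188, sp=-1, e=sp−y≈-1.317188; I≈1.307813, D=e−e_prev≈-1.942188; u=1/4·(-1.317188)+1·1.307813+3/2·(-1.942188)≈-1.934766; next y=1/10·0.317188+1/4·(-1.934766)≈-0.451973
n=3: y≈-0.451973, sp=-1, e=sp−y≈-0.548027; I≈0.759785, D=e−e_prev≈0.769160; u=1/4·(-0.548027)+1·0.759785+3/2·0.769160≈1.776519; next y=1/10·(-0.451973)+1/4·1.776519≈0.398932
n=4: y≈0.398932, sp=-1, e=sp−y≈-1.398932; I≈-0.639147, D=e−e_prev≈-0.850905; u=1/4·(-1.398932)+1·(-0.639147)+3/2·(-0.850905)≈-2.265238; next y=1/10·0.398932+1/4·(-2.265238)≈-0.526416
n=5: y≈-0.526416, sp=-1, e=sp−y≈-0.473584; I≈-1.112731, D=e−e_prev≈0.925349; u=1/4·(-0.473584)+1·(-1.112731)+3/2·0.925349≈0.156896; next y=1/10·(-0.526416)+1/4·0.156896≈-0.013418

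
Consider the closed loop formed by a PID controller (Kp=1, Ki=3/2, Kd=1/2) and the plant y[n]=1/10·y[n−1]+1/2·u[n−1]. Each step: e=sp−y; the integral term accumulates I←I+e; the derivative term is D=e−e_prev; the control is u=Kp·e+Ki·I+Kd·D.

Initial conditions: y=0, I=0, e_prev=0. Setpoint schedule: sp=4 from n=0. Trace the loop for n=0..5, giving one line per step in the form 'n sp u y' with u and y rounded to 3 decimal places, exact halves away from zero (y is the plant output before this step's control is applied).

(exact arithmetic carried between steps; '≈' marks a value shown rounded to 6 d.p. or computed from one; I and e_prev carry over from the previous line; the table rounds u and y to 3 d.p., halves away from zero)
n=0: y=0, sp=4, e=sp−y=4; I=4, D=e−e_prev=4; u=1·4+3/2·4+1/2·4=12; next y=1/10·0+1/2·12=6
n=1: y=6, sp=4, e=sp−y=-2; I=2, D=e−e_prev=-6; u=1·(-2)+3/2·2+1/2·(-6)=-2; next y=1/10·6+1/2·(-2)=-0.4
n=2: y=-0.4, sp=4, e=sp−y=4.4; I=6.4, D=e−e_prev=6.4; u=1·4.4+3/2·6.4+1/2·6.4=17.2; next y=1/10·(-0.4)+1/2·17.2=8.56
n=3: y=8.56, sp=4, e=sp−y=-4.56; I=1.84, D=e−e_prev=-8.96; u=1·(-4.56)+3/2·1.84+1/2·(-8.96)=-6.28; next y=1/10·8.56+1/2·(-6.28)=-2.284
n=4: y=-2.284, sp=4, e=sp−y=6.284; I=8.124, D=e−e_prev=10.844; u=1·6.284+3/2·8.124+1/2·10.844=23.892; next y=1/10·(-2.284)+1/2·23.892=11.7176
n=5: y=11.7176, sp=4, e=sp−y=-7.7176; I=0.4064, D=e−e_prev=-14.0016; u=1·(-7.7176)+3/2·0.4064+1/2·(-14.0016)=-14.1088; next y=1/10·11.7176+1/2·(-14.1088)=-5.88264

0 4 12.000 0.000
1 4 -2.000 6.000
2 4 17.200 -0.400
3 4 -6.280 8.560
4 4 23.892 -2.284
5 4 -14.109 11.718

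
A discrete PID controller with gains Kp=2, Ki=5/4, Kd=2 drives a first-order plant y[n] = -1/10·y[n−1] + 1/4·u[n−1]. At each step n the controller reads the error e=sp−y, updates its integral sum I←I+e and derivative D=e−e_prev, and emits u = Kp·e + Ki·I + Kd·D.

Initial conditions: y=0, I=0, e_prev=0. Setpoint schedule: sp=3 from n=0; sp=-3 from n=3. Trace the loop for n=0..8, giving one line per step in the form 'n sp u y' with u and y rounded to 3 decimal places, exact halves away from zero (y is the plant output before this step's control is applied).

0 3 15.750 0.000
1 3 -7.172 3.938
2 3 31.683 -2.187
3 -3 -59.794 8.140
4 -3 84.420 -15.763
5 -3 -149.261 22.681
6 -3 222.414 -39.583
7 -3 -376.898 59.562
8 -3 581.837 -100.181

(exact arithmetic carried between steps; '≈' marks a value shown rounded to 6 d.p. or computed from one; I and e_prev carry over from the previous line; the table rounds u and y to 3 d.p., halves away from zero)
n=0: y=0, sp=3, e=sp−y=3; I=3, D=e−e_prev=3; u=2·3+5/4·3+2·3=15.75; next y=-1/10·0+1/4·15.75=3.9375
n=1: y=3.9375, sp=3, e=sp−y=-0.9375; I=2.0625, D=e−e_prev=-3.9375; u=2·(-0.9375)+5/4·2.0625+2·(-3.9375)=-7.171875; next y=-1/10·3.9375+1/4·(-7.171875)≈-2.186719
n=2: y≈-2.186719, sp=3, e=sp−y≈5.186719; I≈7.249219, D=e−e_prev≈6.124219; u=2·5.186719+5/4·7.249219+2·6.124219≈31.683398; next y=-1/10·(-2.186719)+1/4·31.683398≈8.139521
n=3: y≈8.139521, sp=-3, e=sp−y≈-11.139521; I≈-3.890303, D=e−e_prev≈-16.326240; u=2·(-11.139521)+5/4·(-3.890303)+2·(-16.326240)≈-59.794402; next y=-1/10·8.139521+1/4·(-59.794402)≈-15.762553
n=4: y≈-15.762553, sp=-3, e=sp−y≈12.762553; I≈8.872250, D=e−e_prev≈23.902074; u=2·12.762553+5/4·8.872250+2·23.902074≈84.419566; next y=-1/10·(-15.762553)+1/4·84.419566≈22.681147
n=5: y≈22.681147, sp=-3, e=sp−y≈-25.681147; I≈-16.808897, D=e−e_prev≈-38.443699; u=2·(-25.681147)+5/4·(-16.808897)+2·(-38.443699)≈-149.260813; next y=-1/10·22.681147+1/4·(-149.260813)≈-39.583318
n=6: y≈-39.583318, sp=-3, e=sp−y≈36.583318; I≈19.774421, D=e−e_prev≈62.264465; u=2·36.583318+5/4·19.774421+2·62.264465≈222.413592; next y=-1/10·(-39.583318)+1/4·222.413592≈59.561730
n=7: y≈59.561730, sp=-3, e=sp−y≈-62.561730; I≈-42.787309, D=e−e_prev≈-99.145048; u=2·(-62.561730)+5/4·(-42.787309)+2·(-99.145048)≈-376.897690; next y=-1/10·59.561730+1/4·(-376.897690)≈-100.180596
n=8: y≈-100.180596, sp=-3, e=sp−y≈97.180596; I≈54.393287, D=e−e_prev≈159.742325; u=2·97.180596+5/4·54.393287+2·159.742325≈581.837450; next y=-1/10·(-100.180596)+1/4·581.837450≈155.477422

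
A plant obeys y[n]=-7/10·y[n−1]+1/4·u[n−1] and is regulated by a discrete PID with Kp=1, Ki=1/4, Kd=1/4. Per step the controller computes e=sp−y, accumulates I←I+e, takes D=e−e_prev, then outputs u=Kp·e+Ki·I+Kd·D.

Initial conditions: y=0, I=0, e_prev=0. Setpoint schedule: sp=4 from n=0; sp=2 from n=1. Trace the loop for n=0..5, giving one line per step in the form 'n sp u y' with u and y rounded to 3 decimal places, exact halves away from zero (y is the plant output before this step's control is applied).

0 4 6.000 0.000
1 2 0.750 1.500
2 2 5.294 -0.863
3 2 1.234 1.927
4 2 6.401 -1.040
5 2 1.366 2.329

(exact arithmetic carried between steps; '≈' marks a value shown rounded to 6 d.p. or computed from one; I and e_prev carry over from the previous line; the table rounds u and y to 3 d.p., halves away from zero)
n=0: y=0, sp=4, e=sp−y=4; I=4, D=e−e_prev=4; u=1·4+1/4·4+1/4·4=6; next y=-7/10·0+1/4·6=1.5
n=1: y=1.5, sp=2, e=sp−y=0.5; I=4.5, D=e−e_prev=-3.5; u=1·0.5+1/4·4.5+1/4·(-3.5)=0.75; next y=-7/10·1.5+1/4·0.75=-0.8625
n=2: y=-0.8625, sp=2, e=sp−y=2.8625; I=7.3625, D=e−e_prev=2.3625; u=1·2.8625+1/4·7.3625+1/4·2.3625=5.29375; next y=-7/10·(-0.8625)+1/4·5.29375≈1.927188
n=3: y≈1.927188, sp=2, e=sp−y≈0.072813; I≈7.435313, D=e−e_prev≈-2.789688; u=1·0.072813+1/4·7.435313+1/4·(-2.789688)≈1.234219; next y=-7/10·1.927188+1/4·1.234219≈-1.040477
n=4: y≈-1.040477, sp=2, e=sp−y≈3.040477; I≈10.475789, D=e−e_prev≈2.967664; u=1·3.040477+1/4·10.475789+1/4·2.967664≈6.401340; next y=-7/10·(-1.040477)+1/4·6.401340≈2.328669
n=5: y≈2.328669, sp=2, e=sp−y≈-0.328669; I≈10.147121, D=e−e_prev≈-3.369145; u=1·(-0.328669)+1/4·10.147121+1/4·(-3.369145)≈1.365825; next y=-7/10·2.328669+1/4·1.365825≈-1.288612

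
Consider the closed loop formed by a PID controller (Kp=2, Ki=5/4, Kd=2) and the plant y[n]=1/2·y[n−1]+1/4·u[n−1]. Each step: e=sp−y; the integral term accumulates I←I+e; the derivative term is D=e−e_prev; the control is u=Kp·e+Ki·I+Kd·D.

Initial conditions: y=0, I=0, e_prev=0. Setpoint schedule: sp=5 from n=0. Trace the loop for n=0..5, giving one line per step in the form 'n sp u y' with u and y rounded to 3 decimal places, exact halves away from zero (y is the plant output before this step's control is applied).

0 5 26.250 0.000
1 5 -11.953 6.563
2 5 32.134 0.293
3 5 -15.928 8.180
4 5 38.249 0.108
5 5 -21.698 9.616

(exact arithmetic carried between steps; '≈' marks a value shown rounded to 6 d.p. or computed from one; I and e_prev carry over from the previous line; the table rounds u and y to 3 d.p., halves away from zero)
n=0: y=0, sp=5, e=sp−y=5; I=5, D=e−e_prev=5; u=2·5+5/4·5+2·5=26.25; next y=1/2·0+1/4·26.25=6.5625
n=1: y=6.5625, sp=5, e=sp−y=-1.5625; I=3.4375, D=e−e_prev=-6.5625; u=2·(-1.5625)+5/4·3.4375+2·(-6.5625)=-11.953125; next y=1/2·6.5625+1/4·(-11.953125)≈0.292969
n=2: y≈0.292969, sp=5, e=sp−y≈4.707031; I≈8.144531, D=e−e_prev≈6.269531; u=2·4.707031+5/4·8.144531+2·6.269531≈32.133789; next y=1/2·0.292969+1/4·32.133789≈8.179932
n=3: y≈8.179932, sp=5, e=sp−y≈-3.179932; I≈4.964600, D=e−e_prev≈-7.886963; u=2·(-3.179932)+5/4·4.964600+2·(-7.886963)≈-15.928040; next y=1/2·8.179932+1/4·(-15.928040)≈0.107956
n=4: y≈0.107956, sp=5, e=sp−y≈4.892044; I≈9.856644, D=e−e_prev≈8.071976; u=2·4.892044+5/4·9.856644+2·8.071976≈38.248844; next y=1/2·0.107956+1/4·38.248844≈9.616189
n=5: y≈9.616189, sp=5, e=sp−y≈-4.616189; I≈5.240455, D=e−e_prev≈-9.508233; u=2·(-4.616189)+5/4·5.240455+2·(-9.508233)≈-21.698276; next y=1/2·9.616189+1/4·(-21.698276)≈-0.616474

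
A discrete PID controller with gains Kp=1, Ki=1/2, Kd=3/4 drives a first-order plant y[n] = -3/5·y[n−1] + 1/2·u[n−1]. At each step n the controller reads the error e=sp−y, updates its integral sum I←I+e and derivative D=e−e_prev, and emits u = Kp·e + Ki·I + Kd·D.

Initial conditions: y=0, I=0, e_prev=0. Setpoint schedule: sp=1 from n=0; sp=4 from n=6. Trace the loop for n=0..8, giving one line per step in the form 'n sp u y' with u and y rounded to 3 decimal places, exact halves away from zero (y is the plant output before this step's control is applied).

(exact arithmetic carried between steps; '≈' marks a value shown rounded to 6 d.p. or computed from one; I and e_prev carry over from the previous line; the table rounds u and y to 3 d.p., halves away from zero)
n=0: y=0, sp=1, e=sp−y=1; I=1, D=e−e_prev=1; u=1·1+1/2·1+3/4·1=2.25; next y=-3/5·0+1/2·2.25=1.125
n=1: y=1.125, sp=1, e=sp−y=-0.125; I=0.875, D=e−e_prev=-1.125; u=1·(-0.125)+1/2·0.875+3/4·(-1.125)=-0.53125; next y=-3/5·1.125+1/2·(-0.53125)=-0.940625
n=2: y=-0.940625, sp=1, e=sp−y=1.940625; I=2.815625, D=e−e_prev=2.065625; u=1·1.940625+1/2·2.815625+3/4·2.065625≈4.897656; next y=-3/5·(-0.940625)+1/2·4.897656≈3.013203
n=3: y≈3.013203, sp=1, e=sp−y≈-2.013203; I≈0.802422, D=e−e_prev≈-3.953828; u=1·(-2.013203)+1/2·0.802422+3/4·(-3.953828)≈-4.577363; next y=-3/5·3.013203+1/2·(-4.577363)≈-4.096604
n=4: y≈-4.096604, sp=1, e=sp−y≈5.096604; I≈5.899025, D=e−e_prev≈7.109807; u=1·5.096604+1/2·5.899025+3/4·7.109807≈13.378471; next y=-3/5·(-4.096604)+1/2·13.378471≈9.147198
n=5: y≈9.147198, sp=1, e=sp−y≈-8.147198; I≈-2.248172, D=e−e_prev≈-13.243801; u=1·(-8.147198)+1/2·(-2.248172)+3/4·(-13.243801)≈-19.204135; next y=-3/5·9.147198+1/2·(-19.204135)≈-15.090386
n=6: y≈-15.090386, sp=4, e=sp−y≈19.090386; I≈16.842214, D=e−e_prev≈27.237584; u=1·19.090386+1/2·16.842214+3/4·27.237584≈47.939681; next y=-3/5·(-15.090386)+1/2·47.939681≈33.024072
n=7: y≈33.024072, sp=4, e=sp−y≈-29.024072; I≈-12.181858, D=e−e_prev≈-48.114458; u=1·(-29.024072)+1/2·(-12.181858)+3/4·(-48.114458)≈-71.200845; next y=-3/5·33.024072+1/2·(-71.200845)≈-55.414865
n=8: y≈-55.414865, sp=4, e=sp−y≈59.414865; I≈47.233007, D=e−e_prev≈88.438937; u=1·59.414865+1/2·47.233007+3/4·88.438937≈149.360572; next y=-3/5·(-55.414865)+1/2·149.360572≈107.929205

0 1 2.250 0.000
1 1 -0.531 1.125
2 1 4.898 -0.941
3 1 -4.577 3.013
4 1 13.378 -4.097
5 1 -19.204 9.147
6 4 47.940 -15.090
7 4 -71.201 33.024
8 4 149.361 -55.415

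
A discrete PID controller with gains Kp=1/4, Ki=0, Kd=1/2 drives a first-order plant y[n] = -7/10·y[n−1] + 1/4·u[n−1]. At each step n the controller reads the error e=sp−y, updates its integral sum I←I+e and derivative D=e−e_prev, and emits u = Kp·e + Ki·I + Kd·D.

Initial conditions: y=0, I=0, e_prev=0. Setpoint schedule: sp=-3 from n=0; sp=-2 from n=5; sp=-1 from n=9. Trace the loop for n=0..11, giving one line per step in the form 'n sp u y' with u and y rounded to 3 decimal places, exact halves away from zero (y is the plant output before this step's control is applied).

(exact arithmetic carried between steps; '≈' marks a value shown rounded to 6 d.p. or computed from one; I and e_prev carry over from the previous line; the table rounds u and y to 3 d.p., halves away from zero)
n=0: y=0, sp=-3, e=sp−y=-3; I=-3, D=e−e_prev=-3; u=1/4·(-3)+0·(-3)+1/2·(-3)=-2.25; next y=-7/10·0+1/4·(-2.25)=-0.5625
n=1: y=-0.5625, sp=-3, e=sp−y=-2.4375; I=-5.4375, D=e−e_prev=0.5625; u=1/4·(-2.4375)+0·(-5.4375)+1/2·0.5625=-0.328125; next y=-7/10·(-0.5625)+1/4·(-0.328125)≈0.311719
n=2: y≈0.311719, sp=-3, e=sp−y≈-3.311719; I≈-8.749219, D=e−e_prev≈-0.874219; u=1/4·(-3.311719)+0·(-8.749219)+1/2·(-0.874219)≈-1.265039; next y=-7/10·0.311719+1/4·(-1.265039)≈-0.534463
n=3: y≈-0.534463, sp=-3, e=sp−y≈-2.465537; I≈-11.214756, D=e−e_prev≈0.846182; u=1/4·(-2.465537)+0·(-11.214756)+1/2·0.846182≈-0.193293; next y=-7/10·(-0.534463)+1/4·(-0.193293)≈0.325801
n=4: y≈0.325801, sp=-3, e=sp−y≈-3.325801; I≈-14.540557, D=e−e_prev≈-0.860264; u=1/4·(-3.325801)+0·(-14.540557)+1/2·(-0.860264)≈-1.261582; next y=-7/10·0.325801+1/4·(-1.261582)≈-0.543456
n=5: y≈-0.543456, sp=-2, e=sp−y≈-1.456544; I≈-15.997101, D=e−e_prev≈1.869257; u=1/4·(-1.456544)+0·(-15.997101)+1/2·1.869257≈0.570492; next y=-7/10·(-0.543456)+1/4·0.570492≈0.523042
n=6: y≈0.523042, sp=-2, e=sp−y≈-2.523042; I≈-18.520143, D=e−e_prev≈-1.066498; u=1/4·(-2.523042)+0·(-18.520143)+1/2·(-1.066498)≈-1.164010; next y=-7/10·0.523042+1/4·(-1.164010)≈-0.657132
n=7: y≈-0.657132, sp=-2, e=sp−y≈-1.342868; I≈-19.863011, D=e−e_prev≈1.180174; u=1/4·(-1.342868)+0·(-19.863011)+1/2·1.180174≈0.254370; next y=-7/10·(-0.657132)+1/4·0.254370≈0.523585
n=8: y≈0.523585, sp=-2, e=sp−y≈-2.523585; I≈-22.386596, D=e−e_prev≈-1.180717; u=1/4·(-2.523585)+0·(-22.386596)+1/2·(-1.180717)≈-1.221255; next y=-7/10·0.523585+1/4·(-1.221255)≈-0.671823
n=9: y≈-0.671823, sp=-1, e=sp−y≈-0.328177; I≈-22.714773, D=e−e_prev≈2.195408; u=1/4·(-0.328177)+0·(-22.714773)+1/2·2.195408≈1.015660; next y=-7/10·(-0.671823)+1/4·1.015660≈0.724191
n=10: y≈0.724191, sp=-1, e=sp−y≈-1.724191; I≈-24.438964, D=e−e_prev≈-1.396014; u=1/4·(-1.724191)+0·(-24.438964)+1/2·(-1.396014)≈-1.129055; next y=-7/10·0.724191+1/4·(-1.129055)≈-0.789198
n=11: y≈-0.789198, sp=-1, e=sp−y≈-0.210802; I≈-24.649766, D=e−e_prev≈1.513389; u=1/4·(-0.210802)+0·(-24.649766)+1/2·1.513389≈0.703994; next y=-7/10·(-0.789198)+1/4·0.703994≈0.728437

0 -3 -2.250 0.000
1 -3 -0.328 -0.563
2 -3 -1.265 0.312
3 -3 -0.193 -0.534
4 -3 -1.262 0.326
5 -2 0.570 -0.543
6 -2 -1.164 0.523
7 -2 0.254 -0.657
8 -2 -1.221 0.524
9 -1 1.016 -0.672
10 -1 -1.129 0.724
11 -1 0.704 -0.789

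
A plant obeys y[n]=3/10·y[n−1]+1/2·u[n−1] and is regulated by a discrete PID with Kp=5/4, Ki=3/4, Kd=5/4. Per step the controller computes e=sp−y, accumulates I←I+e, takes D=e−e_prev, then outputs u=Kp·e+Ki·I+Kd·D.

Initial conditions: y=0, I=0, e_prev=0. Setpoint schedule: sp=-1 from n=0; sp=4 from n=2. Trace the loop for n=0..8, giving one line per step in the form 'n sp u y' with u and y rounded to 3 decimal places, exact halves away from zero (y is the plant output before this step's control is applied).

(exact arithmetic carried between steps; '≈' marks a value shown rounded to 6 d.p. or computed from one; I and e_prev carry over from the previous line; the table rounds u and y to 3 d.p., halves away from zero)
n=0: y=0, sp=-1, e=sp−y=-1; I=-1, D=e−e_prev=-1; u=5/4·(-1)+3/4·(-1)+5/4·(-1)=-3.25; next y=3/10·0+1/2·(-3.25)=-1.625
n=1: y=-1.625, sp=-1, e=sp−y=0.625; I=-0.375, D=e−e_prev=1.625; u=5/4·0.625+3/4·(-0.375)+5/4·1.625=2.53125; next y=3/10·(-1.625)+1/2·2.53125=0.778125
n=2: y=0.778125, sp=4, e=sp−y=3.221875; I=2.846875, D=e−e_prev=2.596875; u=5/4·3.221875+3/4·2.846875+5/4·2.596875≈9.408594; next y=3/10·0.778125+1/2·9.408594≈4.937734
n=3: y≈4.937734, sp=4, e=sp−y≈-0.937734; I≈1.909141, D=e−e_prev≈-4.159609; u=5/4·(-0.937734)+3/4·1.909141+5/4·(-4.159609)≈-4.939824; next y=3/10·4.937734+1/2·(-4.939824)≈-0.988592
n=4: y≈-0.988592, sp=4, e=sp−y≈4.988592; I≈6.897732, D=e−e_prev≈5.926326; u=5/4·4.988592+3/4·6.897732+5/4·5.926326≈18.816947; next y=3/10·(-0.988592)+1/2·18.816947≈9.111896
n=5: y≈9.111896, sp=4, e=sp−y≈-5.111896; I≈1.785837, D=e−e_prev≈-10.100488; u=5/4·(-5.111896)+3/4·1.785837+5/4·(-10.100488)≈-17.676102; next y=3/10·9.111896+1/2·(-17.676102)≈-6.104482
n=6: y≈-6.104482, sp=4, e=sp−y≈10.104482; I≈11.890319, D=e−e_prev≈15.216378; u=5/4·10.104482+3/4·11.890319+5/4·15.216378≈40.568814; next y=3/10·(-6.104482)+1/2·40.568814≈18.453063
n=7: y≈18.453063, sp=4, e=sp−y≈-14.453063; I≈-2.562744, D=e−e_prev≈-24.557545; u=5/4·(-14.453063)+3/4·(-2.562744)+5/4·(-24.557545)≈-50.685317; next y=3/10·18.453063+1/2·(-50.685317)≈-19.806740
n=8: y≈-19.806740, sp=4, e=sp−y≈23.806740; I≈21.243996, D=e−e_prev≈38.259802; u=5/4·23.806740+3/4·21.243996+5/4·38.259802≈93.516174; next y=3/10·(-19.806740)+1/2·93.516174≈40.816065

0 -1 -3.250 0.000
1 -1 2.531 -1.625
2 4 9.409 0.778
3 4 -4.940 4.938
4 4 18.817 -0.989
5 4 -17.676 9.112
6 4 40.569 -6.104
7 4 -50.685 18.453
8 4 93.516 -19.807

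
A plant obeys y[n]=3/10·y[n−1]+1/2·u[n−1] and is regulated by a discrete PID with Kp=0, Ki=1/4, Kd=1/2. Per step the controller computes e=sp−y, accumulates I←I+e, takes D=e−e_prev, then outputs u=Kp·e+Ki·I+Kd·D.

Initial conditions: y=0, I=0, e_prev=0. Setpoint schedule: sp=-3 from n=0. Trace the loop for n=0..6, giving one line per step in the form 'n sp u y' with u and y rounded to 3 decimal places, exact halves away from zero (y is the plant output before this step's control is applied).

(exact arithmetic carried between steps; '≈' marks a value shown rounded to 6 d.p. or computed from one; I and e_prev carry over from the previous line; the table rounds u and y to 3 d.p., halves away from zero)
n=0: y=0, sp=-3, e=sp−y=-3; I=-3, D=e−e_prev=-3; u=0·(-3)+1/4·(-3)+1/2·(-3)=-2.25; next y=3/10·0+1/2·(-2.25)=-1.125
n=1: y=-1.125, sp=-3, e=sp−y=-1.875; I=-4.875, D=e−e_prev=1.125; u=0·(-1.875)+1/4·(-4.875)+1/2·1.125=-0.65625; next y=3/10·(-1.125)+1/2·(-0.65625)=-0.665625
n=2: y=-0.665625, sp=-3, e=sp−y=-2.334375; I=-7.209375, D=e−e_prev=-0.459375; u=0·(-2.334375)+1/4·(-7.209375)+1/2·(-0.459375)≈-2.032031; next y=3/10·(-0.665625)+1/2·(-2.032031)≈-1.215703
n=3: y≈-1.215703, sp=-3, e=sp−y≈-1.784297; I≈-8.993672, D=e−e_prev≈0.550078; u=0·(-1.784297)+1/4·(-8.993672)+1/2·0.550078≈-1.973379; next y=3/10·(-1.215703)+1/2·(-1.973379)≈-1.351400
n=4: y≈-1.351400, sp=-3, e=sp−y≈-1.648600; I≈-10.642271, D=e−e_prev≈0.135697; u=0·(-1.648600)+1/4·(-10.642271)+1/2·0.135697≈-2.592719; next y=3/10·(-1.351400)+1/2·(-2.592719)≈-1.701780
n=5: y≈-1.701780, sp=-3, e=sp−y≈-1.298220; I≈-11.940492, D=e−e_prev≈0.350379; u=0·(-1.298220)+1/4·(-11.940492)+1/2·0.350379≈-2.809933; next y=3/10·(-1.701780)+1/2·(-2.809933)≈-1.915501
n=6: y≈-1.915501, sp=-3, e=sp−y≈-1.084499; I≈-13.024991, D=e−e_prev≈0.213721; u=0·(-1.084499)+1/4·(-13.024991)+1/2·0.213721≈-3.149387; next y=3/10·(-1.915501)+1/2·(-3.149387)≈-2.149344

0 -3 -2.250 0.000
1 -3 -0.656 -1.125
2 -3 -2.032 -0.666
3 -3 -1.973 -1.216
4 -3 -2.593 -1.351
5 -3 -2.810 -1.702
6 -3 -3.149 -1.916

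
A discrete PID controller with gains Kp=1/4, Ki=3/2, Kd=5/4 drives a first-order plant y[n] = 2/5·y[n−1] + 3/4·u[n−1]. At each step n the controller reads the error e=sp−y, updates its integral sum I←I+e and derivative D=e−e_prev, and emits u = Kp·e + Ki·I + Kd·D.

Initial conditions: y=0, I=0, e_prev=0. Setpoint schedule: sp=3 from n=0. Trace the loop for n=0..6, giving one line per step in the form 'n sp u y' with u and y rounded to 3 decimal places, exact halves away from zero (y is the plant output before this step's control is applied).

0 3 9.000 0.000
1 3 -10.500 6.750
2 3 28.088 -5.175
3 3 -47.068 18.996
4 3 99.247 -27.703
5 3 -186.243 63.354
6 3 370.131 -114.340

(exact arithmetic carried between steps; '≈' marks a value shown rounded to 6 d.p. or computed from one; I and e_prev carry over from the previous line; the table rounds u and y to 3 d.p., halves away from zero)
n=0: y=0, sp=3, e=sp−y=3; I=3, D=e−e_prev=3; u=1/4·3+3/2·3+5/4·3=9; next y=2/5·0+3/4·9=6.75
n=1: y=6.75, sp=3, e=sp−y=-3.75; I=-0.75, D=e−e_prev=-6.75; u=1/4·(-3.75)+3/2·(-0.75)+5/4·(-6.75)=-10.5; next y=2/5·6.75+3/4·(-10.5)=-5.175
n=2: y=-5.175, sp=3, e=sp−y=8.175; I=7.425, D=e−e_prev=11.925; u=1/4·8.175+3/2·7.425+5/4·11.925=28.0875; next y=2/5·(-5.175)+3/4·28.0875=18.995625
n=3: y=18.995625, sp=3, e=sp−y=-15.995625; I=-8.570625, D=e−e_prev=-24.170625; u=1/4·(-15.995625)+3/2·(-8.570625)+5/4·(-24.170625)=-47.068125; next y=2/5·18.995625+3/4·(-47.068125)≈-27.702844
n=4: y≈-27.702844, sp=3, e=sp−y≈30.702844; I≈22.132219, D=e−e_prev≈46.698469; u=1/4·30.702844+3/2·22.132219+5/4·46.698469≈99.247125; next y=2/5·(-27.702844)+3/4·99.247125≈63.354206
n=5: y≈63.354206, sp=3, e=sp−y≈-60.354206; I≈-38.221988, D=e−e_prev≈-91.05705; u=1/4·(-60.354206)+3/2·(-38.221988)+5/4·(-91.05705)≈-186.242845; next y=2/5·63.354206+3/4·(-186.242845)≈-114.340451
n=6: y≈-114.340451, sp=3, e=sp−y≈117.340451; I≈79.118464, D=e−e_prev≈177.694658; u=1/4·117.340451+3/2·79.118464+5/4·177.694658≈370.131131; next y=2/5·(-114.340451)+3/4·370.131131≈231.862168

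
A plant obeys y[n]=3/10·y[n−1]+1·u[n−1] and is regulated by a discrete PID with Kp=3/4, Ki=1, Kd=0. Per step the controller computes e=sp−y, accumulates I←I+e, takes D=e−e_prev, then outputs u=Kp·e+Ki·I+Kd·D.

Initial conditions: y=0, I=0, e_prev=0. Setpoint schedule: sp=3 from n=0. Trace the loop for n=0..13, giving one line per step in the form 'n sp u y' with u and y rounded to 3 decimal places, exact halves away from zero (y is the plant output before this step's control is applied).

0 3 5.250 0.000
1 3 -0.938 5.250
2 3 4.884 0.638
3 3 -0.520 5.076
4 3 4.532 1.003
5 3 -0.173 4.833
6 3 4.217 1.277
7 3 0.124 4.600
8 3 3.942 1.504
9 3 0.382 4.393
10 3 3.702 1.700
11 3 0.606 4.212
12 3 3.493 1.870
13 3 0.801 4.054

(exact arithmetic carried between steps; '≈' marks a value shown rounded to 6 d.p. or computed from one; I and e_prev carry over from the previous line; the table rounds u and y to 3 d.p., halves away from zero)
n=0: y=0, sp=3, e=sp−y=3; I=3, D=e−e_prev=3; u=3/4·3+1·3+0·3=5.25; next y=3/10·0+1·5.25=5.25
n=1: y=5.25, sp=3, e=sp−y=-2.25; I=0.75, D=e−e_prev=-5.25; u=3/4·(-2.25)+1·0.75+0·(-5.25)=-0.9375; next y=3/10·5.25+1·(-0.9375)=0.6375
n=2: y=0.6375, sp=3, e=sp−y=2.3625; I=3.1125, D=e−e_prev=4.6125; u=3/4·2.3625+1·3.1125+0·4.6125=4.884375; next y=3/10·0.6375+1·4.884375=5.075625
n=3: y=5.075625, sp=3, e=sp−y=-2.075625; I=1.036875, D=e−e_prev=-4.438125; u=3/4·(-2.075625)+1·1.036875+0·(-4.438125)≈-0.519844; next y=3/10·5.075625+1·(-0.519844)≈1.002844
n=4: y≈1.002844, sp=3, e=sp−y≈1.997156; I≈3.034031, D=e−e_prev≈4.072781; u=3/4·1.997156+1·3.034031+0·4.072781≈4.531898; next y=3/10·1.002844+1·4.531898≈4.832752
n=5: y≈4.832752, sp=3, e=sp−y≈-1.832752; I≈1.201280, D=e−e_prev≈-3.829908; u=3/4·(-1.832752)+1·1.201280+0·(-3.829908)≈-0.173284; next y=3/10·4.832752+1·(-0.173284)≈1.276541
n=6: y≈1.276541, sp=3, e=sp−y≈1.723459; I≈2.924738, D=e−e_prev≈3.556210; u=3/4·1.723459+1·2.924738+0·3.556210≈4.217332; next y=3/10·1.276541+1·4.217332≈4.600295
n=7: y≈4.600295, sp=3, e=sp−y≈-1.600295; I≈1.324444, D=e−e_prev≈-3.323753; u=3/4·(-1.600295)+1·1.324444+0·(-3.323753)≈0.124223; next y=3/10·4.600295+1·0.124223≈1.504311
n=8: y≈1.504311, sp=3, e=sp−y≈1.495689; I≈2.820133, D=e−e_prev≈3.095983; u=3/4·1.495689+1·2.820133+0·3.095983≈3.941899; next y=3/10·1.504311+1·3.941899≈4.393193
n=9: y≈4.393193, sp=3, e=sp−y≈-1.393193; I≈1.426940, D=e−e_prev≈-2.888881; u=3/4·(-1.393193)+1·1.426940+0·(-2.888881)≈0.382046; next y=3/10·4.393193+1·0.382046≈1.700003
n=10: y≈1.700003, sp=3, e=sp−y≈1.299997; I≈2.726937, D=e−e_prev≈2.693189; u=3/4·1.299997+1·2.726937+0·2.693189≈3.701934; next y=3/10·1.700003+1·3.701934≈4.211935
n=11: y≈4.211935, sp=3, e=sp−y≈-1.211935; I≈1.515002, D=e−e_prev≈-2.511932; u=3/4·(-1.211935)+1·1.515002+0·(-2.511932)≈0.606050; next y=3/10·4.211935+1·0.606050≈1.869631
n=12: y≈1.869631, sp=3, e=sp−y≈1.130369; I≈2.645371, D=e−e_prev≈2.342304; u=3/4·1.130369+1·2.645371+0·2.342304≈3.493148; next y=3/10·1.869631+1·3.493148≈4.054037
n=13: y≈4.054037, sp=3, e=sp−y≈-1.054037; I≈1.591334, D=e−e_prev≈-2.184406; u=3/4·(-1.054037)+1·1.591334+0·(-2.184406)≈0.800806; next y=3/10·4.054037+1·0.800806≈2.017017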